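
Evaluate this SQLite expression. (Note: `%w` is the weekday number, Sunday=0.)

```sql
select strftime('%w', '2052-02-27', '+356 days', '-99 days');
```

First apply '+356 days', '-99 days': 2052-02-27 → 2052-11-10.
2052-11-10 is a Sunday; with Sunday=0 that is 0.

0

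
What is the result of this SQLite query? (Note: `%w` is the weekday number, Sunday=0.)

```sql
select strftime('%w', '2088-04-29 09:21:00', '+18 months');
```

First apply '+18 months': 2088-04-29 09:21:00 → 2089-10-29 09:21:00.
2089-10-29 is a Saturday; with Sunday=0 that is 6.

6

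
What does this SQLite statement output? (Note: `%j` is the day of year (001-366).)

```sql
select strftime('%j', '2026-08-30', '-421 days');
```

186

First apply '-421 days': 2026-08-30 → 2025-07-05.
Day-of-year for 2025-07-05: days since 2025-01-01 inclusive = 186, zero-padded to 186.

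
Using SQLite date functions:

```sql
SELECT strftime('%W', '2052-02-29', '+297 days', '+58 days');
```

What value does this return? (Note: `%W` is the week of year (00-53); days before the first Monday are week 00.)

07

First apply '+297 days', '+58 days': 2052-02-29 → 2053-02-18.
2053-02-18 is a Tuesday. SQLite's %W counts Mondays since the year started; the result is 07.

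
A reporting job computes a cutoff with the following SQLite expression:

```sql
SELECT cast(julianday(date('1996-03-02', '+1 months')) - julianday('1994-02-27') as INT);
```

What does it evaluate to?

765

Adding +1 month to 1996-03-02 gives 1996-04-02.
1 day remains in February 1994 after the 27th (28 − 27).
Full months from March 1994 through March 1996 contribute their day counts.
Then 2 days into April 1996.
Total: 1 + 31 + 30 + 31 + 30 + 31 + 31 + 30 + 31 + 30 + 31 + 31 + 28 + 31 + 30 + 31 + 30 + 31 + 31 + 30 + 31 + 30 + 31 + 31 + 29 + 31 + 2 = 765.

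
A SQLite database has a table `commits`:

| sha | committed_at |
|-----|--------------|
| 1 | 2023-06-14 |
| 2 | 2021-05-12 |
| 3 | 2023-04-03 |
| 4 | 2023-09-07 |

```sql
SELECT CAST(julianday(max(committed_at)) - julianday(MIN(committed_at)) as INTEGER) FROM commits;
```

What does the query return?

MIN = 2021-05-12, MAX = 2023-09-07.
19 days remain in May 2021 after the 12th (31 − 12).
Full months from June 2021 through August 2023 contribute their day counts.
Then 7 days into September 2023.
Total: 19 + 30 + 31 + 31 + 30 + 31 + 30 + 31 + 31 + 28 + 31 + 30 + 31 + 30 + 31 + 31 + 30 + 31 + 30 + 31 + 31 + 28 + 31 + 30 + 31 + 30 + 31 + 31 + 7 = 848.

848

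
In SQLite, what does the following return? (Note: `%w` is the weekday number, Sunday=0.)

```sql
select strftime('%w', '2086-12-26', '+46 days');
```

1

First apply '+46 days': 2086-12-26 → 2087-02-10.
2087-02-10 is a Monday; with Sunday=0 that is 1.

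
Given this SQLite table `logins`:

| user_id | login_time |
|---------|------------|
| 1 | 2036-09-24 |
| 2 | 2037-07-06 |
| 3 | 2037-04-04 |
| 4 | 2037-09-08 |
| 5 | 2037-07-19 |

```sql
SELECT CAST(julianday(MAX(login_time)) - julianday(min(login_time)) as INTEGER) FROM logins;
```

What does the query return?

MIN = 2036-09-24, MAX = 2037-09-08.
6 days remain in September 2036 after the 24th (30 − 24).
Full months from October 2036 through August 2037 contribute their day counts.
Then 8 days into September 2037.
Total: 6 + 31 + 30 + 31 + 31 + 28 + 31 + 30 + 31 + 30 + 31 + 31 + 8 = 349.

349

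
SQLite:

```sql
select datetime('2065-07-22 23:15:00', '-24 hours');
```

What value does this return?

2065-07-21 23:15:00

-24 hours from 2065-07-22 23:15:00 is 2065-07-21 23:15:00 (crosses midnight).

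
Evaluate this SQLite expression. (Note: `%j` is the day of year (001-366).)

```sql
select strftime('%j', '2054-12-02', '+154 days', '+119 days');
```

First apply '+154 days', '+119 days': 2054-12-02 → 2055-09-01.
Day-of-year for 2055-09-01: days since 2055-01-01 inclusive = 244, zero-padded to 244.

244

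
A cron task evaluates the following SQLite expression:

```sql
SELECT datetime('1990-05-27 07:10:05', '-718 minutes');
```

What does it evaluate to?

1990-05-26 19:12:05

718 minutes = 11h 58m; -718 minutes from 1990-05-27 07:10:05 is 1990-05-26 19:12:05 (crosses midnight).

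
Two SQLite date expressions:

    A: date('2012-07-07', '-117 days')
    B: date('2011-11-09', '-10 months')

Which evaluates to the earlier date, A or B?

A = 2012-03-12.
B = 2011-01-09.
B is earlier.

B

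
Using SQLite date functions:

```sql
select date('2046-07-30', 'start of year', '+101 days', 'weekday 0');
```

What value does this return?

2046-04-15

`start of year` rewinds 2046-07-30 to 2046-01-01.
Applying '+101 days' to 2046-01-01: counting 101 days forward gives 2046-04-12.
`weekday 0` advances to the next Sunday; 2046-04-12 is a Thursday, so it moves forward to 2046-04-15.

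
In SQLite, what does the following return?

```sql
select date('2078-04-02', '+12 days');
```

2078-04-14

Advancing 12 more days within April lands on 2078-04-14.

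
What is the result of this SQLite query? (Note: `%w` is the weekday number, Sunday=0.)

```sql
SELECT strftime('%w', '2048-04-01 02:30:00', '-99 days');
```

First apply '-99 days': 2048-04-01 02:30:00 → 2047-12-24 02:30:00.
2047-12-24 is a Tuesday; with Sunday=0 that is 2.

2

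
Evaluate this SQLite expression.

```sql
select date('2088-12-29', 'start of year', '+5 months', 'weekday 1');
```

2088-06-07

`start of year` rewinds 2088-12-29 to 2088-01-01.
Adding +5 months to 2088-01-01 gives 2088-06-01.
`weekday 1` advances to the next Monday; 2088-06-01 is a Tuesday, so it moves forward to 2088-06-07.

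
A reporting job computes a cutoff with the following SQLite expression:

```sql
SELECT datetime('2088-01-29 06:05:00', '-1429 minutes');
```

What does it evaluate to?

2088-01-28 06:16:00

1429 minutes = 23h 49m; -1429 minutes from 2088-01-29 06:05:00 is 2088-01-28 06:16:00 (crosses midnight).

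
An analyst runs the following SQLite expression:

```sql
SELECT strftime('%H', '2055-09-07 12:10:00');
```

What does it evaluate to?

`%H` extracts the 2-digit hour (00-23): 12.

12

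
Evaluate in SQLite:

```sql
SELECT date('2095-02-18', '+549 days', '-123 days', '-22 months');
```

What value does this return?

2094-06-19

Applying '+549 days' to 2095-02-18: counting 549 days forward gives 2096-08-20.
Applying '-123 days' to 2096-08-20: counting 123 days back gives 2096-04-19.
Adding -22 months to 2096-04-19 gives 2094-06-19.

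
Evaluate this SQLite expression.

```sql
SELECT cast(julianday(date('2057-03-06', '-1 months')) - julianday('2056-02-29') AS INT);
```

343

Adding -1 month to 2057-03-06 gives 2057-02-06.
0 days remain in February 2056 after the 29th (29 − 29).
Full months from March 2056 through January 2057 contribute their day counts.
Then 6 days into February 2057.
Total: 0 + 31 + 30 + 31 + 30 + 31 + 31 + 30 + 31 + 30 + 31 + 31 + 6 = 343.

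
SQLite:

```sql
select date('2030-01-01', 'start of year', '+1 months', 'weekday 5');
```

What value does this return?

2030-02-01

`start of year` rewinds 2030-01-01 to 2030-01-01.
Adding +1 month to 2030-01-01 gives 2030-02-01.
`weekday 5` advances to the next Friday; 2030-02-01 is already a Friday, so it stays at 2030-02-01.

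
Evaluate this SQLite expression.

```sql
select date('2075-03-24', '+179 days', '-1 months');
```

2075-08-19

Applying '+179 days' to 2075-03-24: counting 179 days forward gives 2075-09-19.
Adding -1 month to 2075-09-19 gives 2075-08-19.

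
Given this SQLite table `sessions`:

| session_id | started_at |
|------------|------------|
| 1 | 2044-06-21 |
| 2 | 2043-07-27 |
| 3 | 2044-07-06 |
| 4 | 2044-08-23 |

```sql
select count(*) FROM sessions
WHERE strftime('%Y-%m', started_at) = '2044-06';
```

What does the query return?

Rows with year-month 2044-06: 2044-06-21 → 1.

1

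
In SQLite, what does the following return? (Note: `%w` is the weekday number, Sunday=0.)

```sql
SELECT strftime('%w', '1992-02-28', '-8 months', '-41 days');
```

6

First apply '-8 months', '-41 days': 1992-02-28 → 1991-05-18.
1991-05-18 is a Saturday; with Sunday=0 that is 6.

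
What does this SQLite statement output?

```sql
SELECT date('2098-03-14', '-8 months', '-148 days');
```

2097-02-16

Adding -8 months to 2098-03-14 gives 2097-07-14.
Applying '-148 days' to 2097-07-14: counting 148 days back gives 2097-02-16.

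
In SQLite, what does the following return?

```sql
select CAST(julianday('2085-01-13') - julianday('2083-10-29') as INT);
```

2 days remain in October 2083 after the 29th (31 − 29).
Full months from November 2083 through December 2084 contribute their day counts.
Then 13 days into January 2085.
Total: 2 + 30 + 31 + 31 + 29 + 31 + 30 + 31 + 30 + 31 + 31 + 30 + 31 + 30 + 31 + 13 = 442.

442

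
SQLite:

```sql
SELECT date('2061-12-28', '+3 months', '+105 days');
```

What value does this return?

Adding +3 months to 2061-12-28 gives 2062-03-28.
Applying '+105 days' to 2062-03-28: counting 105 days forward gives 2062-07-11.

2062-07-11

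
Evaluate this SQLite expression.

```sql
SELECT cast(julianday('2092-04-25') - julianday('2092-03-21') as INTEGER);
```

10 days remain in March 2092 after the 21st (31 − 21).
Then 25 days into April 2092.
Total: 10 + 25 = 35.

35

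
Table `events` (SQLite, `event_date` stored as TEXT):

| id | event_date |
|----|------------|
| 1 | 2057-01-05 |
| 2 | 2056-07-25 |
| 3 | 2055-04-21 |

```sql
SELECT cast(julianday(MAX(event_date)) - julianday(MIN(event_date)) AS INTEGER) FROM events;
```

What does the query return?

MIN = 2055-04-21, MAX = 2057-01-05.
9 days remain in April 2055 after the 21st (30 − 21).
Full months from May 2055 through December 2056 contribute their day counts.
Then 5 days into January 2057.
Total: 9 + 31 + 30 + 31 + 31 + 30 + 31 + 30 + 31 + 31 + 29 + 31 + 30 + 31 + 30 + 31 + 31 + 30 + 31 + 30 + 31 + 5 = 625.

625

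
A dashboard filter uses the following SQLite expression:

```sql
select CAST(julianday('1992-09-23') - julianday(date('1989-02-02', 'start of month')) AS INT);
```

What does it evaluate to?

1330

`start of month` rewinds 1989-02-02 to 1989-02-01.
27 days remain in February 1989 after the 1st (28 − 1).
Full months from March 1989 through August 1992 contribute their day counts.
Then 23 days into September 1992.
Total: 27 + 31 + 30 + 31 + 30 + 31 + 31 + 30 + 31 + 30 + 31 + 31 + 28 + 31 + 30 + 31 + 30 + 31 + 31 + 30 + 31 + 30 + 31 + 31 + 28 + 31 + 30 + 31 + 30 + 31 + 31 + 30 + 31 + 30 + 31 + 31 + 29 + 31 + 30 + 31 + 30 + 31 + 31 + 23 = 1330.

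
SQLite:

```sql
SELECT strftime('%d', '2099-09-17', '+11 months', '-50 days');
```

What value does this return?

28

First apply '+11 months', '-50 days': 2099-09-17 → 2100-06-28.
`%d` extracts the 2-digit day of month: 28.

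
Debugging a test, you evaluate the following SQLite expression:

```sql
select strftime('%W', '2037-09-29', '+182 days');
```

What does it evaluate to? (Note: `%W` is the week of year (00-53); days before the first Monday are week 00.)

First apply '+182 days': 2037-09-29 → 2038-03-30.
2038-03-30 is a Tuesday. SQLite's %W counts Mondays since the year started; the result is 13.

13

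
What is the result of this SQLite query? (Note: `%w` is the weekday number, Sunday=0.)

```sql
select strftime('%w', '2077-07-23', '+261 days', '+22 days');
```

First apply '+261 days', '+22 days': 2077-07-23 → 2078-05-02.
2078-05-02 is a Monday; with Sunday=0 that is 1.

1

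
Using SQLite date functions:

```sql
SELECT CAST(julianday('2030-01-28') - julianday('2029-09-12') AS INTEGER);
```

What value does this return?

18 days remain in September 2029 after the 12th (30 − 12).
October 2029: 31 days.
November 2029: 30 days.
December 2029: 31 days.
Then 28 days into January 2030.
Total: 18 + 31 + 30 + 31 + 28 = 138.

138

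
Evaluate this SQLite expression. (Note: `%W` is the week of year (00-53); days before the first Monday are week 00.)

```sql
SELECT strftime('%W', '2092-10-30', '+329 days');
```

First apply '+329 days': 2092-10-30 → 2093-09-24.
2093-09-24 is a Thursday. SQLite's %W counts Mondays since the year started; the result is 38.

38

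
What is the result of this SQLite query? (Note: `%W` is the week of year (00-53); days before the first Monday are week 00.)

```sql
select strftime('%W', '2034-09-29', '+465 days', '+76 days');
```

11

First apply '+465 days', '+76 days': 2034-09-29 → 2036-03-23.
2036-03-23 is a Sunday. SQLite's %W counts Mondays since the year started; the result is 11.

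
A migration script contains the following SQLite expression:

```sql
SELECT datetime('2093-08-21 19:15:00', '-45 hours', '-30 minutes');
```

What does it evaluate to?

-45 hours from 2093-08-21 19:15:00 is 2093-08-19 22:15:00 (crosses midnight).
-30 minutes from 2093-08-19 22:15:00 is 2093-08-19 21:45:00.

2093-08-19 21:45:00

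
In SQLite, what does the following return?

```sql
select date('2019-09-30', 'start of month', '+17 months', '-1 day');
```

2021-01-31

`start of month` rewinds 2019-09-30 to 2019-09-01.
Adding +17 months to 2019-09-01 gives 2021-02-01.
Going back 1 day from 2021-02-01 reaches 2021-01-31 (last day of January, 31 days).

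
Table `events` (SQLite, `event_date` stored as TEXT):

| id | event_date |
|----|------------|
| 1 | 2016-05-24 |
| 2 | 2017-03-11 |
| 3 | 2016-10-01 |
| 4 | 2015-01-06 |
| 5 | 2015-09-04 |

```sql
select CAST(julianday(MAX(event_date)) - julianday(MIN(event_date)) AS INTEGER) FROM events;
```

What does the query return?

MIN = 2015-01-06, MAX = 2017-03-11.
25 days remain in January 2015 after the 6th (31 − 6).
Full months from February 2015 through February 2017 contribute their day counts.
Then 11 days into March 2017.
Total: 25 + 28 + 31 + 30 + 31 + 30 + 31 + 31 + 30 + 31 + 30 + 31 + 31 + 29 + 31 + 30 + 31 + 30 + 31 + 31 + 30 + 31 + 30 + 31 + 31 + 28 + 11 = 795.

795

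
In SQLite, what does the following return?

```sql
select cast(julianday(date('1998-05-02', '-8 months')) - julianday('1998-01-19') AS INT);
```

-139

Adding -8 months to 1998-05-02 gives 1997-09-02.
28 days remain in September 1997 after the 2nd (30 − 2).
October 1997: 31 days.
November 1997: 30 days.
December 1997: 31 days.
Then 19 days into January 1998.
Total: 28 + 31 + 30 + 31 + 19 = 139.
The subtraction is earlier − later, so the result is −139 → -139.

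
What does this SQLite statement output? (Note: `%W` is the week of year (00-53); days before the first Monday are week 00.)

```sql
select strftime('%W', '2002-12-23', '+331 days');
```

First apply '+331 days': 2002-12-23 → 2003-11-19.
2003-11-19 is a Wednesday. SQLite's %W counts Mondays since the year started; the result is 46.

46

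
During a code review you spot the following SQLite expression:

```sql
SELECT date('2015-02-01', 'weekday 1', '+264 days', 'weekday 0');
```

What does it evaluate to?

2015-10-25

`weekday 1` advances to the next Monday; 2015-02-01 is a Sunday, so it moves forward to 2015-02-02.
Applying '+264 days' to 2015-02-02: counting 264 days forward gives 2015-10-24.
`weekday 0` advances to the next Sunday; 2015-10-24 is a Saturday, so it moves forward to 2015-10-25.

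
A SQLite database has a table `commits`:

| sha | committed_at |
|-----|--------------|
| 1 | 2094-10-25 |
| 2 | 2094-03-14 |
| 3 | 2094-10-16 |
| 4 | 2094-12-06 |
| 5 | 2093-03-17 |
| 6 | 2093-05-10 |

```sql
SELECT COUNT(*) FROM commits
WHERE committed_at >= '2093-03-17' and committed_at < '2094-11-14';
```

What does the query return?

Rows in [2093-03-17, 2094-11-14): 2094-10-25, 2094-03-14, 2094-10-16, 2093-03-17, 2093-05-10 → 5 rows.

5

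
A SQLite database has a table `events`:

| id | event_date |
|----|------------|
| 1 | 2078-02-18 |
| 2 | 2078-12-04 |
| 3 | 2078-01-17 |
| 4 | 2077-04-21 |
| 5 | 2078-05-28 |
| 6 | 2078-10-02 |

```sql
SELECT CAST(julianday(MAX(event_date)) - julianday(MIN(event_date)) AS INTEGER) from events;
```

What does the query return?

MIN = 2077-04-21, MAX = 2078-12-04.
9 days remain in April 2077 after the 21st (30 − 21).
Full months from May 2077 through November 2078 contribute their day counts.
Then 4 days into December 2078.
Total: 9 + 31 + 30 + 31 + 31 + 30 + 31 + 30 + 31 + 31 + 28 + 31 + 30 + 31 + 30 + 31 + 31 + 30 + 31 + 30 + 4 = 592.

592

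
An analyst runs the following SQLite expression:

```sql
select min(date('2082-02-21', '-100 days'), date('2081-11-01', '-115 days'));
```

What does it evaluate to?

2081-07-09

date('2082-02-21', '-100 days') → 2081-11-13.
date('2081-11-01', '-115 days') → 2081-07-09.
Earlier of the two is 2081-07-09.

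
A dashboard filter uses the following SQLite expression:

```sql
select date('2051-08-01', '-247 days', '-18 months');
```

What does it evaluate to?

2049-05-27

Applying '-247 days' to 2051-08-01: counting 247 days back gives 2050-11-27.
Adding -18 months to 2050-11-27 gives 2049-05-27.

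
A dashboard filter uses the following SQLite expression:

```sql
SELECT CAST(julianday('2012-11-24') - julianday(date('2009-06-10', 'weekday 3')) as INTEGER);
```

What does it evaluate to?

1263

`weekday 3` advances to the next Wednesday; 2009-06-10 is already a Wednesday, so it stays at 2009-06-10.
20 days remain in June 2009 after the 10th (30 − 10).
Full months from July 2009 through October 2012 contribute their day counts.
Then 24 days into November 2012.
Total: 20 + 31 + 31 + 30 + 31 + 30 + 31 + 31 + 28 + 31 + 30 + 31 + 30 + 31 + 31 + 30 + 31 + 30 + 31 + 31 + 28 + 31 + 30 + 31 + 30 + 31 + 31 + 30 + 31 + 30 + 31 + 31 + 29 + 31 + 30 + 31 + 30 + 31 + 31 + 30 + 31 + 24 = 1263.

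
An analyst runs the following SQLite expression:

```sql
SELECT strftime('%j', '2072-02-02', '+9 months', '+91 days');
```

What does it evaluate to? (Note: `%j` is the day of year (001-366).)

032

First apply '+9 months', '+91 days': 2072-02-02 → 2073-02-01.
Day-of-year for 2073-02-01: days since 2073-01-01 inclusive = 32, zero-padded to 032.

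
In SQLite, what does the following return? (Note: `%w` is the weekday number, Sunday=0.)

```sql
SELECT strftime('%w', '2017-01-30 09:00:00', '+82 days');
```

6

First apply '+82 days': 2017-01-30 09:00:00 → 2017-04-22 09:00:00.
2017-04-22 is a Saturday; with Sunday=0 that is 6.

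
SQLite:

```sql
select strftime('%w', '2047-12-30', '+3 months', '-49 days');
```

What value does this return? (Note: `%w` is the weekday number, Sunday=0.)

First apply '+3 months', '-49 days': 2047-12-30 → 2048-02-10.
2048-02-10 is a Monday; with Sunday=0 that is 1.

1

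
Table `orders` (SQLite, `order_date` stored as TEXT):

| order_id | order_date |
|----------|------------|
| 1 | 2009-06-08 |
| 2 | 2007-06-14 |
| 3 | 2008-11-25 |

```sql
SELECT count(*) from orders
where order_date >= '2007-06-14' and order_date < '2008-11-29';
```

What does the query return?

2

Rows in [2007-06-14, 2008-11-29): 2007-06-14, 2008-11-25 → 2 rows.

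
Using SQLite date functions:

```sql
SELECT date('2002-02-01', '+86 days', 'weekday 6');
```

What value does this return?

Applying '+86 days' to 2002-02-01: counting 86 days forward gives 2002-04-28.
`weekday 6` advances to the next Saturday; 2002-04-28 is a Sunday, so it moves forward to 2002-05-04.

2002-05-04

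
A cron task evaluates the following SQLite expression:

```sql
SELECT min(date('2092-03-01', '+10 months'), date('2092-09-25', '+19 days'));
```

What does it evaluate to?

date('2092-03-01', '+10 months') → 2093-01-01.
date('2092-09-25', '+19 days') → 2092-10-14.
Earlier of the two is 2092-10-14.

2092-10-14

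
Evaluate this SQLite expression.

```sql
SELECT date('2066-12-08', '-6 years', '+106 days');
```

Adding -6 years to 2066-12-08 gives 2060-12-08.
Applying '+106 days' to 2060-12-08: counting 106 days forward gives 2061-03-24.

2061-03-24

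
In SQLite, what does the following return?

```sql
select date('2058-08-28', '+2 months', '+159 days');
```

Adding +2 months to 2058-08-28 gives 2058-10-28.
Applying '+159 days' to 2058-10-28: counting 159 days forward gives 2059-04-05.

2059-04-05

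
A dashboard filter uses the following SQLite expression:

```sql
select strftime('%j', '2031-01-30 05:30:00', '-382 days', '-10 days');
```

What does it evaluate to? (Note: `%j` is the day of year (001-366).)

003

First apply '-382 days', '-10 days': 2031-01-30 05:30:00 → 2030-01-03 05:30:00.
Day-of-year for 2030-01-03: days since 2030-01-01 inclusive = 3, zero-padded to 003.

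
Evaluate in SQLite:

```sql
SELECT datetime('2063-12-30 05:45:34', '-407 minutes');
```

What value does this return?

407 minutes = 6h 47m; -407 minutes from 2063-12-30 05:45:34 is 2063-12-29 22:58:34 (crosses midnight).

2063-12-29 22:58:34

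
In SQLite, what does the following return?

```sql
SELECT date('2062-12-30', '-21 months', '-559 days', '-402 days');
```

Adding -21 months to 2062-12-30 gives 2061-03-30.
Applying '-559 days' to 2061-03-30: counting 559 days back gives 2059-09-18.
Applying '-402 days' to 2059-09-18: counting 402 days back gives 2058-08-12.

2058-08-12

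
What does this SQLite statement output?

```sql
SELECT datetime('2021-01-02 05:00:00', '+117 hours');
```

+117 hours from 2021-01-02 05:00:00 is 2021-01-07 02:00:00 (crosses midnight).

2021-01-07 02:00:00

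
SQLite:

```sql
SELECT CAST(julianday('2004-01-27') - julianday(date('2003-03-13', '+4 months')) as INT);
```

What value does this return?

Adding +4 months to 2003-03-13 gives 2003-07-13.
18 days remain in July 2003 after the 13th (31 − 13).
August 2003: 31 days.
September 2003: 30 days.
October 2003: 31 days.
November 2003: 30 days.
December 2003: 31 days.
Then 27 days into January 2004.
Total: 18 + 31 + 30 + 31 + 30 + 31 + 27 = 198.

198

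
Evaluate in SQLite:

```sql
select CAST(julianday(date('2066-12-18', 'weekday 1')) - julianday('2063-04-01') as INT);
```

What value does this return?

`weekday 1` advances to the next Monday; 2066-12-18 is a Saturday, so it moves forward to 2066-12-20.
29 days remain in April 2063 after the 1st (30 − 1).
Full months from May 2063 through November 2066 contribute their day counts.
Then 20 days into December 2066.
Total: 29 + 31 + 30 + 31 + 31 + 30 + 31 + 30 + 31 + 31 + 29 + 31 + 30 + 31 + 30 + 31 + 31 + 30 + 31 + 30 + 31 + 31 + 28 + 31 + 30 + 31 + 30 + 31 + 31 + 30 + 31 + 30 + 31 + 31 + 28 + 31 + 30 + 31 + 30 + 31 + 31 + 30 + 31 + 30 + 20 = 1359.

1359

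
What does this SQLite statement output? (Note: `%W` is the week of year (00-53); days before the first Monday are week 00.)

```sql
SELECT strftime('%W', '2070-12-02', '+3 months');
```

09

First apply '+3 months': 2070-12-02 → 2071-03-02.
2071-03-02 is a Monday. SQLite's %W counts Mondays since the year started; the result is 09.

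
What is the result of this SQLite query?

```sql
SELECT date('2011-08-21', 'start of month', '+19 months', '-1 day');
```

`start of month` rewinds 2011-08-21 to 2011-08-01.
Adding +19 months to 2011-08-01 gives 2013-03-01.
Going back 1 day from 2013-03-01 reaches 2013-02-28 (last day of February, 28 days).

2013-02-28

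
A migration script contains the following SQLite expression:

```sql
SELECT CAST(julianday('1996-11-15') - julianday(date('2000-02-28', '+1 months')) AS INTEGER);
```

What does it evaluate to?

-1229

Adding +1 month to 2000-02-28 gives 2000-03-28.
15 days remain in November 1996 after the 15th (30 − 15).
Full months from December 1996 through February 2000 contribute their day counts.
Then 28 days into March 2000.
Total: 15 + 31 + 31 + 28 + 31 + 30 + 31 + 30 + 31 + 31 + 30 + 31 + 30 + 31 + 31 + 28 + 31 + 30 + 31 + 30 + 31 + 31 + 30 + 31 + 30 + 31 + 31 + 28 + 31 + 30 + 31 + 30 + 31 + 31 + 30 + 31 + 30 + 31 + 31 + 29 + 28 = 1229.
The subtraction is earlier − later, so the result is −1229 → -1229.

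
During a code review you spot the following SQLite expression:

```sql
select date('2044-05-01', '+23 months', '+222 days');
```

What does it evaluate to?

2046-11-09

Adding +23 months to 2044-05-01 gives 2046-04-01.
Applying '+222 days' to 2046-04-01: counting 222 days forward gives 2046-11-09.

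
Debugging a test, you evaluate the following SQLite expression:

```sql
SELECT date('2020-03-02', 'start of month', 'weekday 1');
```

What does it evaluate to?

`start of month` rewinds 2020-03-02 to 2020-03-01.
`weekday 1` advances to the next Monday; 2020-03-01 is a Sunday, so it moves forward to 2020-03-02.

2020-03-02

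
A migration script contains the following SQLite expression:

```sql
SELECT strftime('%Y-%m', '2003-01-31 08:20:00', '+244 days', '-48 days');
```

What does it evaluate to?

2003-08

First apply '+244 days', '-48 days': 2003-01-31 08:20:00 → 2003-08-15 08:20:00.
`%Y-%m` extracts the year-month: 2003-08.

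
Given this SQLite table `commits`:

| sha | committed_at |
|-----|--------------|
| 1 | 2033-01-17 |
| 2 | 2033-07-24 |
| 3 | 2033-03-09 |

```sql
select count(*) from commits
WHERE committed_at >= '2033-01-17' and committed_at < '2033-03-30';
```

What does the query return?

Rows in [2033-01-17, 2033-03-30): 2033-01-17, 2033-03-09 → 2 rows.

2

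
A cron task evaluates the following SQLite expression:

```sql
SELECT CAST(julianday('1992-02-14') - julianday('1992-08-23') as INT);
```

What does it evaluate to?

-191

15 days remain in February 1992 after the 14th (29 − 14).
March 1992: 31 days.
April 1992: 30 days.
May 1992: 31 days.
June 1992: 30 days.
July 1992: 31 days.
Then 23 days into August 1992.
Total: 15 + 31 + 30 + 31 + 30 + 31 + 23 = 191.
The subtraction is earlier − later, so the result is −191 → -191.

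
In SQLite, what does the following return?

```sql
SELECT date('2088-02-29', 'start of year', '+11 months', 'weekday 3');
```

2088-12-01

`start of year` rewinds 2088-02-29 to 2088-01-01.
Adding +11 months to 2088-01-01 gives 2088-12-01.
`weekday 3` advances to the next Wednesday; 2088-12-01 is already a Wednesday, so it stays at 2088-12-01.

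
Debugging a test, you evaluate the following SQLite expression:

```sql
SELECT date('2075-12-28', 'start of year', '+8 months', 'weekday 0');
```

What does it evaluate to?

2075-09-01

`start of year` rewinds 2075-12-28 to 2075-01-01.
Adding +8 months to 2075-01-01 gives 2075-09-01.
`weekday 0` advances to the next Sunday; 2075-09-01 is already a Sunday, so it stays at 2075-09-01.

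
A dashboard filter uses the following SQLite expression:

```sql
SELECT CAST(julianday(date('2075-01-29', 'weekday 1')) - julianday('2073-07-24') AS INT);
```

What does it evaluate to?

`weekday 1` advances to the next Monday; 2075-01-29 is a Tuesday, so it moves forward to 2075-02-04.
7 days remain in July 2073 after the 24th (31 − 24).
Full months from August 2073 through January 2075 contribute their day counts.
Then 4 days into February 2075.
Total: 7 + 31 + 30 + 31 + 30 + 31 + 31 + 28 + 31 + 30 + 31 + 30 + 31 + 31 + 30 + 31 + 30 + 31 + 31 + 4 = 560.

560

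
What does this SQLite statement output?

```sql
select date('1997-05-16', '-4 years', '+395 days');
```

Adding -4 years to 1997-05-16 gives 1993-05-16.
Applying '+395 days' to 1993-05-16: counting 395 days forward gives 1994-06-15.

1994-06-15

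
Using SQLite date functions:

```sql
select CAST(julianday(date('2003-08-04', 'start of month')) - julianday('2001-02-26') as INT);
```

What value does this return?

886

`start of month` rewinds 2003-08-04 to 2003-08-01.
2 days remain in February 2001 after the 26th (28 − 26).
Full months from March 2001 through July 2003 contribute their day counts.
Then 1 day into August 2003.
Total: 2 + 31 + 30 + 31 + 30 + 31 + 31 + 30 + 31 + 30 + 31 + 31 + 28 + 31 + 30 + 31 + 30 + 31 + 31 + 30 + 31 + 30 + 31 + 31 + 28 + 31 + 30 + 31 + 30 + 31 + 1 = 886.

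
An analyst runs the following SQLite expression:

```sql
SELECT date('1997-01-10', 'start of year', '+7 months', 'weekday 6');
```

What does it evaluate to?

`start of year` rewinds 1997-01-10 to 1997-01-01.
Adding +7 months to 1997-01-01 gives 1997-08-01.
`weekday 6` advances to the next Saturday; 1997-08-01 is a Friday, so it moves forward to 1997-08-02.

1997-08-02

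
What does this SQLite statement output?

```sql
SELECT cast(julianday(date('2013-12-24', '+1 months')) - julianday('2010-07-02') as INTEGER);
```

Adding +1 month to 2013-12-24 gives 2014-01-24.
29 days remain in July 2010 after the 2nd (31 − 2).
Full months from August 2010 through December 2013 contribute their day counts.
Then 24 days into January 2014.
Total: 29 + 31 + 30 + 31 + 30 + 31 + 31 + 28 + 31 + 30 + 31 + 30 + 31 + 31 + 30 + 31 + 30 + 31 + 31 + 29 + 31 + 30 + 31 + 30 + 31 + 31 + 30 + 31 + 30 + 31 + 31 + 28 + 31 + 30 + 31 + 30 + 31 + 31 + 30 + 31 + 30 + 31 + 24 = 1302.

1302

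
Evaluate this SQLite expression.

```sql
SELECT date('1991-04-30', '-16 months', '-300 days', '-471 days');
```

1987-11-20

Adding -16 months to 1991-04-30 gives 1989-12-30.
Applying '-300 days' to 1989-12-30: counting 300 days back gives 1989-03-05.
Applying '-471 days' to 1989-03-05: counting 471 days back gives 1987-11-20.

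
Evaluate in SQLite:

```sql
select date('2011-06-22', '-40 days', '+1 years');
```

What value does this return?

2012-05-13

Going back 22 days from 2011-06-22 reaches 2011-05-31 (last day of May, 31 days).
Going back 18 days within May lands on 2011-05-13.
Adding +1 year to 2011-05-13 gives 2012-05-13.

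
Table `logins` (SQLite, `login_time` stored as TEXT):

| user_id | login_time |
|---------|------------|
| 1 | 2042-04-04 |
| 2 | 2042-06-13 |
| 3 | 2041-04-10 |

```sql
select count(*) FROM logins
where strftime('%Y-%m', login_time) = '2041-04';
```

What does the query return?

1

Rows with year-month 2041-04: 2041-04-10 → 1.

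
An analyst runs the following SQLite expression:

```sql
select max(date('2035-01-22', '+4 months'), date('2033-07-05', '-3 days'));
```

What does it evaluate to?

date('2035-01-22', '+4 months') → 2035-05-22.
date('2033-07-05', '-3 days') → 2033-07-02.
Later of the two is 2035-05-22.

2035-05-22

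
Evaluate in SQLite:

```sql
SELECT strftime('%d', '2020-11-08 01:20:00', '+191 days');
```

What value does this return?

First apply '+191 days': 2020-11-08 01:20:00 → 2021-05-18 01:20:00.
`%d` extracts the 2-digit day of month: 18.

18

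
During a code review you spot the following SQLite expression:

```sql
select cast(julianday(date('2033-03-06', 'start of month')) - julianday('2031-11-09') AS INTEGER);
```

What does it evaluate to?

478

`start of month` rewinds 2033-03-06 to 2033-03-01.
21 days remain in November 2031 after the 9th (30 − 9).
Full months from December 2031 through February 2033 contribute their day counts.
Then 1 day into March 2033.
Total: 21 + 31 + 31 + 29 + 31 + 30 + 31 + 30 + 31 + 31 + 30 + 31 + 30 + 31 + 31 + 28 + 1 = 478.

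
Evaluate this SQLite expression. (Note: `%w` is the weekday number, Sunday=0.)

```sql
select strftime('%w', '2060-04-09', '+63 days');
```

First apply '+63 days': 2060-04-09 → 2060-06-11.
2060-06-11 is a Friday; with Sunday=0 that is 5.

5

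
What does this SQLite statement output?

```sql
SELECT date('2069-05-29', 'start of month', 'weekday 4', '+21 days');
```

2069-05-23

`start of month` rewinds 2069-05-29 to 2069-05-01.
`weekday 4` advances to the next Thursday; 2069-05-01 is a Wednesday, so it moves forward to 2069-05-02.
Advancing 21 more days within May lands on 2069-05-23.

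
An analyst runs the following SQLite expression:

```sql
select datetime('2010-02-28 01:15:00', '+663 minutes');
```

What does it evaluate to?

663 minutes = 11h 3m; +663 minutes from 2010-02-28 01:15:00 is 2010-02-28 12:18:00.

2010-02-28 12:18:00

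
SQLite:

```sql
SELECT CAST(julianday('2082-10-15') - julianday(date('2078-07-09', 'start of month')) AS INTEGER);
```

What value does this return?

`start of month` rewinds 2078-07-09 to 2078-07-01.
30 days remain in July 2078 after the 1st (31 − 1).
Full months from August 2078 through September 2082 contribute their day counts.
Then 15 days into October 2082.
Total: 30 + 31 + 30 + 31 + 30 + 31 + 31 + 28 + 31 + 30 + 31 + 30 + 31 + 31 + 30 + 31 + 30 + 31 + 31 + 29 + 31 + 30 + 31 + 30 + 31 + 31 + 30 + 31 + 30 + 31 + 31 + 28 + 31 + 30 + 31 + 30 + 31 + 31 + 30 + 31 + 30 + 31 + 31 + 28 + 31 + 30 + 31 + 30 + 31 + 31 + 30 + 15 = 1567.

1567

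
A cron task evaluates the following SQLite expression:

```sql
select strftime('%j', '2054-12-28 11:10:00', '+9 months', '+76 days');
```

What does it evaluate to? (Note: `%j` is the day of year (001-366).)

First apply '+9 months', '+76 days': 2054-12-28 11:10:00 → 2055-12-13 11:10:00.
Day-of-year for 2055-12-13: days since 2055-01-01 inclusive = 347, zero-padded to 347.

347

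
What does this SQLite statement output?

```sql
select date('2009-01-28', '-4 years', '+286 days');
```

Adding -4 years to 2009-01-28 gives 2005-01-28.
Applying '+286 days' to 2005-01-28: counting 286 days forward gives 2005-11-10.

2005-11-10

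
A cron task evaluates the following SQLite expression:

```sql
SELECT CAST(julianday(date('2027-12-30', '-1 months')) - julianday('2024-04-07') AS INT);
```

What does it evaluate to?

Adding -1 month to 2027-12-30 gives 2027-11-30.
23 days remain in April 2024 after the 7th (30 − 7).
Full months from May 2024 through October 2027 contribute their day counts.
Then 30 days into November 2027.
Total: 23 + 31 + 30 + 31 + 31 + 30 + 31 + 30 + 31 + 31 + 28 + 31 + 30 + 31 + 30 + 31 + 31 + 30 + 31 + 30 + 31 + 31 + 28 + 31 + 30 + 31 + 30 + 31 + 31 + 30 + 31 + 30 + 31 + 31 + 28 + 31 + 30 + 31 + 30 + 31 + 31 + 30 + 31 + 30 = 1332.

1332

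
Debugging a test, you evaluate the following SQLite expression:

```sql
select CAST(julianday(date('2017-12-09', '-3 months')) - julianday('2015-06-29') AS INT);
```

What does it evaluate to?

Adding -3 months to 2017-12-09 gives 2017-09-09.
1 day remains in June 2015 after the 29th (30 − 29).
Full months from July 2015 through August 2017 contribute their day counts.
Then 9 days into September 2017.
Total: 1 + 31 + 31 + 30 + 31 + 30 + 31 + 31 + 29 + 31 + 30 + 31 + 30 + 31 + 31 + 30 + 31 + 30 + 31 + 31 + 28 + 31 + 30 + 31 + 30 + 31 + 31 + 9 = 803.

803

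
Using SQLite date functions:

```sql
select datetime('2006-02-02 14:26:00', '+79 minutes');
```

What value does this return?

2006-02-02 15:45:00

79 minutes = 1h 19m; +79 minutes from 2006-02-02 14:26:00 is 2006-02-02 15:45:00.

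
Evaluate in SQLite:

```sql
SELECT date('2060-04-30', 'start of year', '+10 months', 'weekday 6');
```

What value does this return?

2060-11-06

`start of year` rewinds 2060-04-30 to 2060-01-01.
Adding +10 months to 2060-01-01 gives 2060-11-01.
`weekday 6` advances to the next Saturday; 2060-11-01 is a Monday, so it moves forward to 2060-11-06.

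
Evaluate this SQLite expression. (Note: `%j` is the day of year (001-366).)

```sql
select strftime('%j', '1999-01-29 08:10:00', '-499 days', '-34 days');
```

First apply '-499 days', '-34 days': 1999-01-29 08:10:00 → 1997-08-14 08:10:00.
Day-of-year for 1997-08-14: days since 1997-01-01 inclusive = 226, zero-padded to 226.

226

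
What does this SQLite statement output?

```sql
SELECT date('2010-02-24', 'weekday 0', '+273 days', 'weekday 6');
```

`weekday 0` advances to the next Sunday; 2010-02-24 is a Wednesday, so it moves forward to 2010-02-28.
Applying '+273 days' to 2010-02-28: counting 273 days forward gives 2010-11-28.
`weekday 6` advances to the next Saturday; 2010-11-28 is a Sunday, so it moves forward to 2010-12-04.

2010-12-04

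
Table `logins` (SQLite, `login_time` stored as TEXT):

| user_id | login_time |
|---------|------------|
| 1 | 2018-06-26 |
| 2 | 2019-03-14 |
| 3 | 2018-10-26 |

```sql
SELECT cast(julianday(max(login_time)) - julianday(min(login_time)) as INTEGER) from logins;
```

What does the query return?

MIN = 2018-06-26, MAX = 2019-03-14.
4 days remain in June 2018 after the 26th (30 − 26).
Full months from July 2018 through February 2019 contribute their day counts.
Then 14 days into March 2019.
Total: 4 + 31 + 31 + 30 + 31 + 30 + 31 + 31 + 28 + 14 = 261.

261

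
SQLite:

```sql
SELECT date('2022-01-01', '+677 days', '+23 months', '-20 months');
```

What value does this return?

2024-02-09

Applying '+677 days' to 2022-01-01: counting 677 days forward gives 2023-11-09.
Adding +23 months to 2023-11-09 gives 2025-10-09.
Adding -20 months to 2025-10-09 gives 2024-02-09.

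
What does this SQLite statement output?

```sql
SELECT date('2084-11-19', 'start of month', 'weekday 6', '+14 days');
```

`start of month` rewinds 2084-11-19 to 2084-11-01.
`weekday 6` advances to the next Saturday; 2084-11-01 is a Wednesday, so it moves forward to 2084-11-04.
Advancing 14 more days within November lands on 2084-11-18.

2084-11-18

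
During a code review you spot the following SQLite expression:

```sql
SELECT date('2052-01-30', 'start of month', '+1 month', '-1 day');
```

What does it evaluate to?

2052-01-31

`start of month` rewinds 2052-01-30 to 2052-01-01.
Adding +1 month to 2052-01-01 gives 2052-02-01.
Going back 1 day from 2052-02-01 reaches 2052-01-31 (last day of January, 31 days).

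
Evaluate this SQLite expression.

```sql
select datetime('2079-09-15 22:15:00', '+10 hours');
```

+10 hours from 2079-09-15 22:15:00 is 2079-09-16 08:15:00 (crosses midnight).

2079-09-16 08:15:00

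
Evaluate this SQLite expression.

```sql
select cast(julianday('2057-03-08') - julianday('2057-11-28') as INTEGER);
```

23 days remain in March 2057 after the 8th (31 − 8).
Full months from April 2057 through October 2057 contribute their day counts.
Then 28 days into November 2057.
Total: 23 + 30 + 31 + 30 + 31 + 31 + 30 + 31 + 28 = 265.
The subtraction is earlier − later, so the result is −265 → -265.

-265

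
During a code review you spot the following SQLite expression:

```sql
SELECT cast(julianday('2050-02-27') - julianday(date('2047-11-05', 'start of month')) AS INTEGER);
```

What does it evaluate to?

849

`start of month` rewinds 2047-11-05 to 2047-11-01.
29 days remain in November 2047 after the 1st (30 − 1).
Full months from December 2047 through January 2050 contribute their day counts.
Then 27 days into February 2050.
Total: 29 + 31 + 31 + 29 + 31 + 30 + 31 + 30 + 31 + 31 + 30 + 31 + 30 + 31 + 31 + 28 + 31 + 30 + 31 + 30 + 31 + 31 + 30 + 31 + 30 + 31 + 31 + 27 = 849.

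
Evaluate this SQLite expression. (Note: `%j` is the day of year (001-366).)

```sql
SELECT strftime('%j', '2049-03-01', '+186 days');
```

First apply '+186 days': 2049-03-01 → 2049-09-03.
Day-of-year for 2049-09-03: days since 2049-01-01 inclusive = 246, zero-padded to 246.

246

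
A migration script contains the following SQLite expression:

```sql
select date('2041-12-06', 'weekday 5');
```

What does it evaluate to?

2041-12-06

`weekday 5` advances to the next Friday; 2041-12-06 is already a Friday, so it stays at 2041-12-06.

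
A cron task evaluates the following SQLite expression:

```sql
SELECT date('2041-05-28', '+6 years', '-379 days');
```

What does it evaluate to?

2046-05-14

Adding +6 years to 2041-05-28 gives 2047-05-28.
Applying '-379 days' to 2047-05-28: counting 379 days back gives 2046-05-14.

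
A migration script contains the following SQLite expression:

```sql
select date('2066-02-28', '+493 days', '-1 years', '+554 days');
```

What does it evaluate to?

2068-01-11

Applying '+493 days' to 2066-02-28: counting 493 days forward gives 2067-07-06.
Adding -1 year to 2067-07-06 gives 2066-07-06.
Applying '+554 days' to 2066-07-06: counting 554 days forward gives 2068-01-11.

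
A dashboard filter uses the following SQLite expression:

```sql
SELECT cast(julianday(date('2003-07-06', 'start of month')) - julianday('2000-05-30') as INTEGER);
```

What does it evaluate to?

1127

`start of month` rewinds 2003-07-06 to 2003-07-01.
1 day remains in May 2000 after the 30th (31 − 30).
Full months from June 2000 through June 2003 contribute their day counts.
Then 1 day into July 2003.
Total: 1 + 30 + 31 + 31 + 30 + 31 + 30 + 31 + 31 + 28 + 31 + 30 + 31 + 30 + 31 + 31 + 30 + 31 + 30 + 31 + 31 + 28 + 31 + 30 + 31 + 30 + 31 + 31 + 30 + 31 + 30 + 31 + 31 + 28 + 31 + 30 + 31 + 30 + 1 = 1127.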